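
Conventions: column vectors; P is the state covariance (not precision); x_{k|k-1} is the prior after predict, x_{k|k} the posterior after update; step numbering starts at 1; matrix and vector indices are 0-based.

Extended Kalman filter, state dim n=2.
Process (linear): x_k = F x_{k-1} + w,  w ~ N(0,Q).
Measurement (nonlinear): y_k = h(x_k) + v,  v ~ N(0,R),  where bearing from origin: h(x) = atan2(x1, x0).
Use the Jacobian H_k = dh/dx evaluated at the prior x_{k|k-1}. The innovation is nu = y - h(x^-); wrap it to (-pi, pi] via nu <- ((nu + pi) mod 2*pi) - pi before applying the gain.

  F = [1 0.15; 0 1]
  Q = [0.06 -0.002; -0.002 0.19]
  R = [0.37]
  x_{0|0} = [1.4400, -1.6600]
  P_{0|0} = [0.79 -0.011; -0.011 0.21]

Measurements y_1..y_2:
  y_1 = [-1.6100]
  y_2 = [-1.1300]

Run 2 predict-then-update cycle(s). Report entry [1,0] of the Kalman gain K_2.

step 1: x^-=[1.1910, -1.6600]  P^-=[0.8514 0.0185; 0.0185 0.4000]  H_jac=[0.3977 0.2853]  S=[0.5414]  K=[0.6351; 0.2244]  nu=[-0.6616]  x^+=[0.7708, -1.8084]  P^+=[0.6330 -0.0587; -0.0587 0.3727]
step 2: x^-=[0.4995, -1.8084]  P^-=[0.6838 -0.0048; -0.0048 0.5627]  H_jac=[0.5138 0.1419]  S=[0.5611]  K=[0.6249; 0.1380]  nu=[0.1713]  x^+=[0.6066, -1.7848]  P^+=[0.4647 -0.0531; -0.0531 0.5521]

K[1,0] = 0.1380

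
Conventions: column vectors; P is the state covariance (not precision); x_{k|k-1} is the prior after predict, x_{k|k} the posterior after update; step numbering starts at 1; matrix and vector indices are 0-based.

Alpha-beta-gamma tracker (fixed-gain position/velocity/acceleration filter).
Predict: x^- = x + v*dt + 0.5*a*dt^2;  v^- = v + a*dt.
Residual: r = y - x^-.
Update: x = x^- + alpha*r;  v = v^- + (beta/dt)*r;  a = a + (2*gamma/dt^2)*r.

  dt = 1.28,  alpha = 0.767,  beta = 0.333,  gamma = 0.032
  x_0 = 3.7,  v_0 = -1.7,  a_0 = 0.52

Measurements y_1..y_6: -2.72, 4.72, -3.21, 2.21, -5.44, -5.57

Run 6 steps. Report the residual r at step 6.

step 1: x_pred=1.9500  r=-4.6700  x^+=-1.6319  v^+=-2.2493  a^+=0.3376
step 2: x_pred=-4.2345  r=8.9545  x^+=2.6336  v^+=0.5123  a^+=0.6874
step 3: x_pred=3.8525  r=-7.0625  x^+=-1.5644  v^+=-0.4452  a^+=0.4115
step 4: x_pred=-1.7972  r=4.0072  x^+=1.2763  v^+=1.1240  a^+=0.5680
step 5: x_pred=3.1804  r=-8.6204  x^+=-3.4315  v^+=-0.3916  a^+=0.2313
step 6: x_pred=-3.7432  r=-1.8268  x^+=-5.1444  v^+=-0.5708  a^+=0.1599

resid = -1.8268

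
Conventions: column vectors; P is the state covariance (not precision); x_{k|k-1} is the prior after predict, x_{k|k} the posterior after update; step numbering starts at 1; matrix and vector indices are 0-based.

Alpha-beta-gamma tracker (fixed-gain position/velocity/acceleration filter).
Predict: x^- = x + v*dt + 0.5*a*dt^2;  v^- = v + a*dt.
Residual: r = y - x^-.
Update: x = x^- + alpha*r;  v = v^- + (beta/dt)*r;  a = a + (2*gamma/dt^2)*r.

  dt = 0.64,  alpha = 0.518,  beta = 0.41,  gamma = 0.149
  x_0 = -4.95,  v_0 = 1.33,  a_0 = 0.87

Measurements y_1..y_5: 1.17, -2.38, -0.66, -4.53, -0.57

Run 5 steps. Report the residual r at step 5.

resid = 4.2054

step 1: x_pred=-3.9206  r=5.0906  x^+=-1.2837  v^+=5.1480  a^+=4.5736
step 2: x_pred=2.9477  r=-5.3277  x^+=0.1880  v^+=4.6620  a^+=0.6975
step 3: x_pred=3.3145  r=-3.9745  x^+=1.2557  v^+=2.5623  a^+=-2.1941
step 4: x_pred=2.4462  r=-6.9762  x^+=-1.1675  v^+=-3.3111  a^+=-7.2696
step 5: x_pred=-4.7754  r=4.2054  x^+=-2.5970  v^+=-5.2696  a^+=-4.2100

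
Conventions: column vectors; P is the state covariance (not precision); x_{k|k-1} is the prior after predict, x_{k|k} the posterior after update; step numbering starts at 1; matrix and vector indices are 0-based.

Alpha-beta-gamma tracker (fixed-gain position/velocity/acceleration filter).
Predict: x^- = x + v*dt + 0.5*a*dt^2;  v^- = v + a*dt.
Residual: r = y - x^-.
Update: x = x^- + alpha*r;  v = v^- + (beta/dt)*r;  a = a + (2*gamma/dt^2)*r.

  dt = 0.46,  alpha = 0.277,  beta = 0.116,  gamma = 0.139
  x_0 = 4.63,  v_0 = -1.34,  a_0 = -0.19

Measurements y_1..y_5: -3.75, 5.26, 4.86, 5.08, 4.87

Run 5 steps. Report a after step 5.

step 1: x_pred=3.9935  r=-7.7435  x^+=1.8485  v^+=-3.3801  a^+=-10.3634
step 2: x_pred=-0.8027  r=6.0627  x^+=0.8766  v^+=-6.6184  a^+=-2.3982
step 3: x_pred=-2.4216  r=7.2816  x^+=-0.4046  v^+=-5.8853  a^+=7.1683
step 4: x_pred=-2.3534  r=7.4334  x^+=-0.2944  v^+=-0.7134  a^+=16.9344
step 5: x_pred=1.1691  r=3.7009  x^+=2.1943  v^+=8.0097  a^+=21.7966

a_post = 21.7966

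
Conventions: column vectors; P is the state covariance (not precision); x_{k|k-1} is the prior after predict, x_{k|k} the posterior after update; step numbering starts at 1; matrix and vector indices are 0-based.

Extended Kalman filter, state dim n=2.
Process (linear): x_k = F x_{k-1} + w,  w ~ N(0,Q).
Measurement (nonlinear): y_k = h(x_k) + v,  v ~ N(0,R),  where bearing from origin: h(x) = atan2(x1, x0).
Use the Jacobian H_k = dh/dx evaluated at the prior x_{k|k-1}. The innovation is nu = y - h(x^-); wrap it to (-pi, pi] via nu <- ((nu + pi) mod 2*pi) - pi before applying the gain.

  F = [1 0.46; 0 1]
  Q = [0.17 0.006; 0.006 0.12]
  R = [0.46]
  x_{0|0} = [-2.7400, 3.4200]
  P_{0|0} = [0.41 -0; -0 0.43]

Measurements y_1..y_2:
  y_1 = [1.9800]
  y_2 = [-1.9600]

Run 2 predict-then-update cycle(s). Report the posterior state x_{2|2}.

x_post = [-1.1501, 2.8740]

step 1: x^-=[-1.1668, 3.4200]  P^-=[0.6710 0.2038; 0.2038 0.5500]  H_jac=[-0.2619 -0.0894]  S=[0.5200]  K=[-0.3730; -0.1972]  nu=[0.0804]  x^+=[-1.1968, 3.4041]  P^+=[0.5986 0.1656; 0.1656 0.5298]
step 2: x^-=[0.3691, 3.4041]  P^-=[1.0331 0.4153; 0.4153 0.6498]  H_jac=[-0.2903 0.0315]  S=[0.5401]  K=[-0.5311; -0.1853]  nu=[2.8604]  x^+=[-1.1501, 2.8740]  P^+=[0.8807 0.3621; 0.3621 0.6312]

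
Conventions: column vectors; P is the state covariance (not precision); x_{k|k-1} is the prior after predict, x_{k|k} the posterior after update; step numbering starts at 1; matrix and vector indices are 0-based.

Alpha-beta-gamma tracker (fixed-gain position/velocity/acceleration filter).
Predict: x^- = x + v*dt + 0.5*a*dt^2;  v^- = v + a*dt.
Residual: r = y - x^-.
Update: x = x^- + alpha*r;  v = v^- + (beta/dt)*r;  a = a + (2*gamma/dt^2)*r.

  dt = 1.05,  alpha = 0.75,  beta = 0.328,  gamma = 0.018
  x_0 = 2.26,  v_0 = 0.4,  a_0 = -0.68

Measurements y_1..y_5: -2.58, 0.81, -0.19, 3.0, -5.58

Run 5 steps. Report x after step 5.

x_post = -3.9389

step 1: x_pred=2.3051  r=-4.8851  x^+=-1.3587  v^+=-1.8400  a^+=-0.8395
step 2: x_pred=-3.7535  r=4.5635  x^+=-0.3309  v^+=-1.2960  a^+=-0.6905
step 3: x_pred=-2.0723  r=1.8823  x^+=-0.6606  v^+=-1.4330  a^+=-0.6290
step 4: x_pred=-2.5120  r=5.5120  x^+=1.6220  v^+=-0.3717  a^+=-0.4491
step 5: x_pred=0.9842  r=-6.5642  x^+=-3.9389  v^+=-2.8937  a^+=-0.6634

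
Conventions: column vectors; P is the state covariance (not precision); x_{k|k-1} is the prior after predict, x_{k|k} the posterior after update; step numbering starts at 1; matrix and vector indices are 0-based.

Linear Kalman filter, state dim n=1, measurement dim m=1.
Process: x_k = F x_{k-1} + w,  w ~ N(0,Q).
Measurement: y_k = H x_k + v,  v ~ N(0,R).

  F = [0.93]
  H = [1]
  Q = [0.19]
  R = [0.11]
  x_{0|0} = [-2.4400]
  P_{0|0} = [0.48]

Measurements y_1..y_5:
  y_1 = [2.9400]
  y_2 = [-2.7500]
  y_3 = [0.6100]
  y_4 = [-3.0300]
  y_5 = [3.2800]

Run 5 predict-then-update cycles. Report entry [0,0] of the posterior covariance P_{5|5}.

step 1: x^-=[-2.2692]  P^-=[0.6052]  S=[0.7152]  K=[0.8462]  nu=[5.2092]  x^+=[2.1388]  P^+=[0.0931]
step 2: x^-=[1.9890]  P^-=[0.2705]  S=[0.3805]  K=[0.7109]  nu=[-4.7390]  x^+=[-1.3800]  P^+=[0.0782]
step 3: x^-=[-1.2834]  P^-=[0.2576]  S=[0.3676]  K=[0.7008]  nu=[1.8934]  x^+=[0.0435]  P^+=[0.0771]
step 4: x^-=[0.0404]  P^-=[0.2567]  S=[0.3667]  K=[0.7000]  nu=[-3.0704]  x^+=[-2.1089]  P^+=[0.0770]
step 5: x^-=[-1.9613]  P^-=[0.2566]  S=[0.3666]  K=[0.6999]  nu=[5.2413]  x^+=[1.7073]  P^+=[0.0770]

P_post[0,0] = 0.0770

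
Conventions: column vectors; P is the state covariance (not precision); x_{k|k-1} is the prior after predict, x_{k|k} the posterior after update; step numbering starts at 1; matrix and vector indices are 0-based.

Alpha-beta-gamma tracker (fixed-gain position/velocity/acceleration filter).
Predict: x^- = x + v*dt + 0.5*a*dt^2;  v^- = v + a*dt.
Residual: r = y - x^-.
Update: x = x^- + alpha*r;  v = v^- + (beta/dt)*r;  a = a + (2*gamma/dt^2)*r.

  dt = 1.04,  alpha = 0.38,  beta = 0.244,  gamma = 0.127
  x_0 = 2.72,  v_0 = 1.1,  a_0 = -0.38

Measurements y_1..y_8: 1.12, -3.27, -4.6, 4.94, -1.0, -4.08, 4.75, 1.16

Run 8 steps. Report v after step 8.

step 1: x_pred=3.6585  r=-2.5385  x^+=2.6939  v^+=0.1092  a^+=-0.9761
step 2: x_pred=2.2796  r=-5.5496  x^+=0.1707  v^+=-2.2080  a^+=-2.2794
step 3: x_pred=-3.3582  r=-1.2418  x^+=-3.8301  v^+=-4.8699  a^+=-2.5710
step 4: x_pred=-10.2852  r=15.2252  x^+=-4.4996  v^+=-3.9716  a^+=1.0044
step 5: x_pred=-8.0869  r=7.0869  x^+=-5.3939  v^+=-1.2643  a^+=2.6687
step 6: x_pred=-5.2655  r=1.1855  x^+=-4.8150  v^+=1.7893  a^+=2.9471
step 7: x_pred=-1.3604  r=6.1104  x^+=0.9616  v^+=6.2879  a^+=4.3821
step 8: x_pred=9.8708  r=-8.7108  x^+=6.5607  v^+=8.8015  a^+=2.3364

v_post = 8.8015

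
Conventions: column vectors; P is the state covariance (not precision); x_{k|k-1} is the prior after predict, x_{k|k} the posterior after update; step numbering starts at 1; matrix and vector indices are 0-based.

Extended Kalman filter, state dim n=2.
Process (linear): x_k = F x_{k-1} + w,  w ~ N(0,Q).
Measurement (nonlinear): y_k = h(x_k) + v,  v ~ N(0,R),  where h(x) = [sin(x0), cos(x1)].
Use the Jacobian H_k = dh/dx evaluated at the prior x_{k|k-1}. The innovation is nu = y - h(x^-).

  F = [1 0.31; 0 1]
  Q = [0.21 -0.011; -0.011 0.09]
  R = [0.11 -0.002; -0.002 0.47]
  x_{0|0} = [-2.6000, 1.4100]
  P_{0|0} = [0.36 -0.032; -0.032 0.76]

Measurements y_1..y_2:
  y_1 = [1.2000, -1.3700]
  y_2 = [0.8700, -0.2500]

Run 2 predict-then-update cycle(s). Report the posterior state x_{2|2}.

x_post = [-4.0122, 1.9510]

step 1: x^-=[-2.1629, 1.4100]  P^-=[0.6232 0.1926; 0.1926 0.8500]  H_jac=[-0.5581 0.0000; 0.0000 -0.9871]  S=[0.3041 0.1041; 0.1041 1.2982]  K=[-1.1244 -0.0563; -0.1359 -0.6354]  nu=[2.0298, -1.5301]  x^+=[-4.3591, 2.1063]  P^+=[0.2214 0.0245; 0.0245 0.3023]
step 2: x^-=[-3.7061, 2.1063]  P^-=[0.4757 0.1072; 0.1072 0.3923]  H_jac=[-0.8448 0.0000; 0.0000 -0.8600]  S=[0.4495 0.0759; 0.0759 0.7601]  K=[-0.8885 -0.0326; -0.1287 -0.4310]  nu=[0.3350, 0.2603]  x^+=[-4.0122, 1.9510]  P^+=[0.1156 0.0157; 0.0157 0.2352]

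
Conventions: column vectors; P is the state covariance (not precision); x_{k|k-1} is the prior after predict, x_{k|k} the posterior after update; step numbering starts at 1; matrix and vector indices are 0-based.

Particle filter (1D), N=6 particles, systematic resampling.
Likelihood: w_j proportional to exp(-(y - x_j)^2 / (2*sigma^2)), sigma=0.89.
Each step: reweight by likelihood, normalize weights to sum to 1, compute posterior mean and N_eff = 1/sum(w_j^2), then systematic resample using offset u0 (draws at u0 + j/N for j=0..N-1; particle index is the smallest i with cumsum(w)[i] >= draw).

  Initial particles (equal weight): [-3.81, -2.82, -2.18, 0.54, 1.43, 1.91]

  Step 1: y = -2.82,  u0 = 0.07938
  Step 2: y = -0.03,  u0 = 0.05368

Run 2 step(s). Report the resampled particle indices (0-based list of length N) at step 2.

step 1: w=[0.2330, 0.4326, 0.3340, 0.0003, 0.0000, 0.0000]  mean=-2.8357  Neff=2.8327  idx=[0, 1, 1, 1, 2, 2]
step 2: w=[0.0009, 0.0564, 0.0564, 0.0564, 0.4149, 0.4149]  mean=-2.2898  Neff=2.8257  idx=[1, 4, 4, 4, 5, 5]

resampled_idx = [1, 4, 4, 4, 5, 5]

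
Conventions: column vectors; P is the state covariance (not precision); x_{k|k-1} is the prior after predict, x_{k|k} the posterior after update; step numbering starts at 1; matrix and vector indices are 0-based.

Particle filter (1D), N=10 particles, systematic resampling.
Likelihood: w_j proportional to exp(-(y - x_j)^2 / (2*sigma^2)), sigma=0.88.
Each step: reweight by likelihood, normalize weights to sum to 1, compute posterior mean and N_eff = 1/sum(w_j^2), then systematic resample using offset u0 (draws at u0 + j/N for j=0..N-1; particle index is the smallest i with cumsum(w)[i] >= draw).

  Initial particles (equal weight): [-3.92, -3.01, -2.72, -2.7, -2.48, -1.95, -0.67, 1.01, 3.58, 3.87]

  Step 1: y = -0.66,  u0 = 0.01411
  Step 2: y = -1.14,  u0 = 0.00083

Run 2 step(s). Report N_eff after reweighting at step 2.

step 1: w=[0.0006, 0.0158, 0.0361, 0.0381, 0.0659, 0.1912, 0.5597, 0.0925, 0.0000, 0.0000]  mean=-1.0691  Neff=2.7340  idx=[1, 4, 5, 5, 6, 6, 6, 6, 6, 7]
step 2: w=[0.0171, 0.0513, 0.1071, 0.1071, 0.1418, 0.1418, 0.1418, 0.1418, 0.1418, 0.0083]  mean=-1.0631  Neff=7.9048  idx=[0, 2, 3, 4, 4, 5, 6, 6, 7, 8]

N_eff = 7.9048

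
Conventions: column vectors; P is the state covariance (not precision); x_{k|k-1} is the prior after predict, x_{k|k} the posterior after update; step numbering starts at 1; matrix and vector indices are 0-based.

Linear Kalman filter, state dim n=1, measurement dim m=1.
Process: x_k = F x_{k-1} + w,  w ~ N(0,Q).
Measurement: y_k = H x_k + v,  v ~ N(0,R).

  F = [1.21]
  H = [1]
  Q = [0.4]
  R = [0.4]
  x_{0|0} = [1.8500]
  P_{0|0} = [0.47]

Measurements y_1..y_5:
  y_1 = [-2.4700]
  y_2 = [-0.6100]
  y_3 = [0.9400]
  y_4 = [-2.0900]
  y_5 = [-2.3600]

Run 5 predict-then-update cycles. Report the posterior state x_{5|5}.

step 1: x^-=[2.2385]  P^-=[1.0881]  S=[1.4881]  K=[0.7312]  nu=[-4.7085]  x^+=[-1.2044]  P^+=[0.2925]
step 2: x^-=[-1.4573]  P^-=[0.8282]  S=[1.2282]  K=[0.6743]  nu=[0.8473]  x^+=[-0.8859]  P^+=[0.2697]
step 3: x^-=[-1.0720]  P^-=[0.7949]  S=[1.1949]  K=[0.6652]  nu=[2.0120]  x^+=[0.2665]  P^+=[0.2661]
step 4: x^-=[0.3224]  P^-=[0.7896]  S=[1.1896]  K=[0.6638]  nu=[-2.4124]  x^+=[-1.2788]  P^+=[0.2655]
step 5: x^-=[-1.5474]  P^-=[0.7887]  S=[1.1887]  K=[0.6635]  nu=[-0.8126]  x^+=[-2.0866]  P^+=[0.2654]

x_post = [-2.0866]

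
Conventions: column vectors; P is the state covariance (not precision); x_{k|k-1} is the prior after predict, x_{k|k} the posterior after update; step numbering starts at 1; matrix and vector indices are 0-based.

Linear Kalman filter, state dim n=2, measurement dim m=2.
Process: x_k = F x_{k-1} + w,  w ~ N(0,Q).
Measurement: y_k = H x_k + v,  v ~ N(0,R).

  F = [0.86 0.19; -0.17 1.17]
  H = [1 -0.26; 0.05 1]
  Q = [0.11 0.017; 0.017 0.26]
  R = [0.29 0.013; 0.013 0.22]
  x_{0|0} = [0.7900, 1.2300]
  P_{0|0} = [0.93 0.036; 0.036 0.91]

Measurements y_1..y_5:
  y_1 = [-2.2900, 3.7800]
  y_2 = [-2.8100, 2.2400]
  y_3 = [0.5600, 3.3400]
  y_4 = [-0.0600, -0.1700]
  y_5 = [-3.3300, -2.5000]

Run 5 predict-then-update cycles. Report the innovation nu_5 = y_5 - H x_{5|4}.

innov = [-3.6296, -3.7797]

step 1: x^-=[0.9131, 1.3048]  P^-=[0.8424 0.1184; 0.1184 1.5183]  S=[1.1735 -0.2228; -0.2228 1.7522]  K=[0.7266 0.1840; -0.0721 0.8607]  nu=[-2.8639, 2.4295]  x^+=[-0.7207, 3.6024]  P^+=[0.2232 0.0388; 0.0388 0.1865]
step 2: x^-=[0.0646, 4.3373]  P^-=[0.2945 0.0636; 0.0636 0.5063]  S=[0.5856 -0.0412; -0.0412 0.7334]  K=[0.4840 0.1339; -0.0677 0.6909]  nu=[-1.7469, -2.1006]  x^+=[-1.0622, 3.0043]  P^+=[0.1495 0.0283; 0.0283 0.1497]
step 3: x^-=[-0.3427, 3.6956]  P^-=[0.2352 0.0560; 0.0560 0.4580]  S=[0.5270 -0.0391; -0.0391 0.6842]  K=[0.4278 0.1234; -0.0701 0.6695]  nu=[1.8635, -0.3384]  x^+=[0.4127, 3.3384]  P^+=[0.1324 0.0261; 0.0261 0.1451]
step 4: x^-=[0.9892, 3.8357]  P^-=[0.2217 0.0553; 0.0553 0.4520]  S=[0.5135 -0.0389; -0.0389 0.6781]  K=[0.4130 0.1216; -0.0707 0.6666]  nu=[-0.0519, -4.0552]  x^+=[0.4748, 1.1361]  P^+=[0.1280 0.0257; 0.0257 0.1445]
step 5: x^-=[0.6242, 1.2485]  P^-=[0.2183 0.0554; 0.0554 0.4512]  S=[0.5100 -0.0387; -0.0387 0.6773]  K=[0.4090 0.1213; -0.0708 0.6662]  nu=[-3.6296, -3.7797]  x^+=[-1.3189, -1.0127]  P^+=[0.1269 0.0257; 0.0257 0.1444]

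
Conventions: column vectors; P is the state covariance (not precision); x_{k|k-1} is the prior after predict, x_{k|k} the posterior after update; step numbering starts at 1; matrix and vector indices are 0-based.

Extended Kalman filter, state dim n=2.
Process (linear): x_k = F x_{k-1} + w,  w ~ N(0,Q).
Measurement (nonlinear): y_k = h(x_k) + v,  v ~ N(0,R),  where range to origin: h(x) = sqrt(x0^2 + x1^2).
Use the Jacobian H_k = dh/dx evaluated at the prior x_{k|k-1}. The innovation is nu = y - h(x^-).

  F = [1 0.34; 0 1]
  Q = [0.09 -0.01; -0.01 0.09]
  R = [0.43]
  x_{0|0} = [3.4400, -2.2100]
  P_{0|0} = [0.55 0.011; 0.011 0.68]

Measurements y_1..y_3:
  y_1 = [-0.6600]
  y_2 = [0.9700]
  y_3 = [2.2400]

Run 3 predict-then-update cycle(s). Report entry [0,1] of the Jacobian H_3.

step 1: x^-=[2.6886, -2.2100]  P^-=[0.7261 0.2322; 0.2322 0.7700]  H_jac=[0.7725 -0.6350]  S=[0.9460]  K=[0.4371; -0.3272]  nu=[-4.1403]  x^+=[0.8790, -0.8551]  P^+=[0.5454 0.3675; 0.3675 0.6687]
step 2: x^-=[0.5882, -0.8551]  P^-=[0.9626 0.5849; 0.5849 0.7587]  H_jac=[0.5668 -0.8239]  S=[0.7080]  K=[0.0900; -0.4147]  nu=[-0.0679]  x^+=[0.5821, -0.8269]  P^+=[0.9568 0.6113; 0.6113 0.6369]
step 3: x^-=[0.3010, -0.8269]  P^-=[1.5361 0.8178; 0.8178 0.7269]  H_jac=[0.3420 -0.9397]  S=[0.7259]  K=[-0.3350; -0.5557]  nu=[1.3600]  x^+=[-0.1546, -1.5827]  P^+=[1.4547 0.6827; 0.6827 0.5028]

H_jac[0,1] = -0.9397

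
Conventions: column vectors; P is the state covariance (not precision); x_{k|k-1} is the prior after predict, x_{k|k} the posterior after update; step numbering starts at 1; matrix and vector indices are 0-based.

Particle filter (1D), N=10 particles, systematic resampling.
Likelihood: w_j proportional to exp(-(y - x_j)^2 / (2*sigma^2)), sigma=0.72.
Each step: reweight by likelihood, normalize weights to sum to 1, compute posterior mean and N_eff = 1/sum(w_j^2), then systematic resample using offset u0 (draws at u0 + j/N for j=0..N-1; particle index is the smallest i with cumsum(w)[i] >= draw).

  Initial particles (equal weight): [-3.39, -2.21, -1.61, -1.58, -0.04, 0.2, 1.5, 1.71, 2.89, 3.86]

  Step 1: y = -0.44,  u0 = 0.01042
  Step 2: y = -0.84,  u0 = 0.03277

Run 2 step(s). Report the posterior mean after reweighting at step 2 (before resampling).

step 1: w=[0.0001, 0.0224, 0.1231, 0.1316, 0.3949, 0.3104, 0.0122, 0.0053, 0.0000, 0.0000]  mean=-0.3822  Neff=3.5038  idx=[1, 2, 3, 4, 4, 4, 4, 5, 5, 5]
step 2: w=[0.0361, 0.1245, 0.1301, 0.1190, 0.1190, 0.1190, 0.1190, 0.0777, 0.0777, 0.0777]  mean=-0.4583  Neff=9.2144  idx=[0, 1, 2, 3, 4, 5, 5, 6, 7, 9]

post_mean = -0.4583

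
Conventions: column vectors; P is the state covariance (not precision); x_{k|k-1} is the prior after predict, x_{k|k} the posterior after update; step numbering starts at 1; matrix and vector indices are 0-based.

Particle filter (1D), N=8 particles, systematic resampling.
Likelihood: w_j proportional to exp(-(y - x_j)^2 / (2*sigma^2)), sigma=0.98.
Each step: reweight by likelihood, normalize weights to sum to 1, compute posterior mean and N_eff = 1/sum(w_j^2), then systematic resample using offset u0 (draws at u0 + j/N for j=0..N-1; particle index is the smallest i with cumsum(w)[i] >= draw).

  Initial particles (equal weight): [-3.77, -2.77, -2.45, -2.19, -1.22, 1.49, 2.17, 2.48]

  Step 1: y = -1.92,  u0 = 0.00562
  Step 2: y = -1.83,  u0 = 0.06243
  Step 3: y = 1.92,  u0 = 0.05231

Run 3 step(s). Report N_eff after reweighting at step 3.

step 1: w=[0.0487, 0.1985, 0.2498, 0.2783, 0.2240, 0.0007, 0.0000, 0.0000]  mean=-2.2269  Neff=4.3141  idx=[0, 1, 2, 2, 3, 3, 3, 4]
step 2: w=[0.0233, 0.1046, 0.1356, 0.1356, 0.1548, 0.1548, 0.1548, 0.1365]  mean=-2.2257  Neff=7.2059  idx=[1, 2, 3, 4, 5, 5, 6, 7]
step 3: w=[0.0016, 0.0073, 0.0073, 0.0229, 0.0229, 0.0229, 0.0229, 0.8921]  mean=-1.3294  Neff=1.2530  idx=[4, 7, 7, 7, 7, 7, 7, 7]

N_eff = 1.2530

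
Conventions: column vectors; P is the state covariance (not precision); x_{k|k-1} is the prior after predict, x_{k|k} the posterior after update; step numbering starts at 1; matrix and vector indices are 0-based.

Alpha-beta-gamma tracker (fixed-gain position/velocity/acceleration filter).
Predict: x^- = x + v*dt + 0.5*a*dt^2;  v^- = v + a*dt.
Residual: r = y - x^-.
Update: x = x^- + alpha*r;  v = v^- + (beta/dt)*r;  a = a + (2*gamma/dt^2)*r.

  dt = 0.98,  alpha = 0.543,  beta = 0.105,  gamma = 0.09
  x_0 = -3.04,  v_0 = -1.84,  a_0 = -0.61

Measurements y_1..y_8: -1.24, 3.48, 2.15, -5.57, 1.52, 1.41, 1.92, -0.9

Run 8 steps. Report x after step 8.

step 1: x_pred=-5.1361  r=3.8961  x^+=-3.0205  v^+=-2.0204  a^+=0.1202
step 2: x_pred=-4.9427  r=8.4227  x^+=-0.3692  v^+=-1.0001  a^+=1.6988
step 3: x_pred=-0.5335  r=2.6835  x^+=0.9236  v^+=0.9523  a^+=2.2018
step 4: x_pred=2.9141  r=-8.4841  x^+=-1.6927  v^+=2.2010  a^+=0.6117
step 5: x_pred=0.7579  r=0.7621  x^+=1.1717  v^+=2.8821  a^+=0.7545
step 6: x_pred=4.3585  r=-2.9485  x^+=2.7575  v^+=3.3056  a^+=0.2019
step 7: x_pred=6.0938  r=-4.1738  x^+=3.8274  v^+=3.0562  a^+=-0.5804
step 8: x_pred=6.5438  r=-7.4438  x^+=2.5018  v^+=1.6899  a^+=-1.9755

x_post = 2.5018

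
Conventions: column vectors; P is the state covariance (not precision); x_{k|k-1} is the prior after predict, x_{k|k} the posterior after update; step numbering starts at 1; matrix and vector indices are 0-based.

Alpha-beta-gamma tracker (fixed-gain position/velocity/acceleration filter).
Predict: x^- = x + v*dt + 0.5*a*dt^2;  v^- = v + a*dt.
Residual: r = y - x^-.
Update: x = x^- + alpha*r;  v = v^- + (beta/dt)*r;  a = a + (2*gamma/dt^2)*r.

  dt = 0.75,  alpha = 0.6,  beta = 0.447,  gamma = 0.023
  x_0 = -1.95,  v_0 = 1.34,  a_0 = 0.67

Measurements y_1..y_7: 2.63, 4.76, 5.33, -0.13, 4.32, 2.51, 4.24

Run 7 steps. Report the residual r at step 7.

resid = 2.1368

step 1: x_pred=-0.7566  r=3.3866  x^+=1.2754  v^+=3.8609  a^+=0.9469
step 2: x_pred=4.4374  r=0.3226  x^+=4.6309  v^+=4.7634  a^+=0.9733
step 3: x_pred=8.4772  r=-3.1472  x^+=6.5889  v^+=3.6176  a^+=0.7160
step 4: x_pred=9.5035  r=-9.6335  x^+=3.7234  v^+=-1.5870  a^+=-0.0718
step 5: x_pred=2.5130  r=1.8070  x^+=3.5972  v^+=-0.5639  a^+=0.0759
step 6: x_pred=3.1957  r=-0.6857  x^+=2.7843  v^+=-0.9156  a^+=0.0199
step 7: x_pred=2.1032  r=2.1368  x^+=3.3853  v^+=0.3729  a^+=0.1946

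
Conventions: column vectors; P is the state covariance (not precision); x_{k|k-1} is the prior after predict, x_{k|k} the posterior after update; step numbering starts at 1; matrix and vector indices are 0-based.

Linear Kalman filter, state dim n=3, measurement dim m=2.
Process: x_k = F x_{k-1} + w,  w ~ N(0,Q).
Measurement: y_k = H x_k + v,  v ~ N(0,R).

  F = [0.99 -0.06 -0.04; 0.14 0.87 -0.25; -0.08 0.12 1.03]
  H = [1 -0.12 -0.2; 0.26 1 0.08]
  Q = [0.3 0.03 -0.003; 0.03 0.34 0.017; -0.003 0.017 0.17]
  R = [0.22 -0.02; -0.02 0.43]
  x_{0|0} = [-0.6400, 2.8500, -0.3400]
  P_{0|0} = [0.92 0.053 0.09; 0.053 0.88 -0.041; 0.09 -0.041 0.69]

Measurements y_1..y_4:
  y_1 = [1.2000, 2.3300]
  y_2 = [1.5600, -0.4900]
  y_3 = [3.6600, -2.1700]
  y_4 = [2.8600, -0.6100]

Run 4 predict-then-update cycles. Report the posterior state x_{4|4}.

step 1: x^-=[-0.7910, 2.4749, 0.0430]  P^-=[1.1923 0.1417 -0.0093; 0.1417 1.0917 -0.1026; -0.0093 -0.1026 0.8946]  S=[1.4286 0.3032; 0.3032 1.6649]  K=[0.7973 0.1257; -0.1258 0.6958; -0.1236 0.0024]  nu=[2.2966, 0.0573]  x^+=[1.0474, 2.2258, -0.2408]  P^+=[0.1971 -0.0240 0.1352; -0.0240 0.3161 -0.1015; 0.1352 -0.1015 0.8729]
step 2: x^-=[0.9130, 2.1433, -0.0647]  P^-=[0.4873 -0.0031 0.0852; -0.0031 0.6665 -0.2414; 0.0852 -0.2414 1.0550]  S=[0.7142 0.0598; 0.0598 1.0995]  K=[0.6520 0.0831; -0.0984 0.5932; -0.1259 -0.1158]  nu=[0.8913, -2.8655]  x^+=[1.2559, 0.3557, 0.1550]  P^+=[0.1696 -0.0342 0.1596; -0.0342 0.2796 -0.1709; 0.1596 -0.1709 1.0272]
step 3: x^-=[1.2158, 0.4465, 0.1018]  P^-=[0.4595 -0.0169 0.1096; -0.0169 0.6740 -0.3403; 0.1096 -0.3403 1.1970]  S=[0.6810 0.0574; 0.0574 1.0841]  K=[0.6397 0.0688; -0.0941 0.5976; -0.1144 -0.1932]  nu=[2.5182, -2.9408]  x^+=[2.6245, -1.5478, 0.3820]  P^+=[0.1706 -0.0421 0.1814; -0.0421 0.2873 -0.2196; 0.1814 -0.2196 1.1451]
step 4: x^-=[2.6758, -1.0746, -0.0022]  P^-=[0.4596 -0.0274 0.1292; -0.0274 0.7050 -0.4079; 0.1292 -0.4079 1.3067]  S=[0.6774 0.0566; 0.0566 1.1003]  K=[0.6402 0.0602; -0.0958 0.6095; -0.1028 -0.2399]  nu=[0.0548, -0.2309]  x^+=[2.6970, -1.2206, 0.0475]  P^+=[0.1736 -0.0480 0.1987; -0.0480 0.2966 -0.2514; 0.1987 -0.2514 1.2334]

x_post = [2.6970, -1.2206, 0.0475]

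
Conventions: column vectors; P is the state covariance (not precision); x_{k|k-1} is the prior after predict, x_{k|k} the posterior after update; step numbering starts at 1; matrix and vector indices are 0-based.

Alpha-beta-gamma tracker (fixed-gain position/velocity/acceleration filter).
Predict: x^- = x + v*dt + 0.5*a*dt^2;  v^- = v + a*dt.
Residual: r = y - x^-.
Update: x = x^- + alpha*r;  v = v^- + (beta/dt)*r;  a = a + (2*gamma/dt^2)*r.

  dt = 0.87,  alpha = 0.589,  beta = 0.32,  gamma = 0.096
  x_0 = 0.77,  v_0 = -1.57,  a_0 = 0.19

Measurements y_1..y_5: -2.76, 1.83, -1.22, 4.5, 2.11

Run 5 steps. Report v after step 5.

step 1: x_pred=-0.5240  r=-2.2360  x^+=-1.8410  v^+=-2.2271  a^+=-0.3772
step 2: x_pred=-3.9214  r=5.7514  x^+=-0.5338  v^+=-0.4399  a^+=1.0817
step 3: x_pred=-0.5071  r=-0.7129  x^+=-0.9270  v^+=0.2390  a^+=0.9009
step 4: x_pred=-0.3781  r=4.8781  x^+=2.4951  v^+=2.8171  a^+=2.1383
step 5: x_pred=5.7552  r=-3.6452  x^+=3.6082  v^+=3.3366  a^+=1.2136

v_post = 3.3366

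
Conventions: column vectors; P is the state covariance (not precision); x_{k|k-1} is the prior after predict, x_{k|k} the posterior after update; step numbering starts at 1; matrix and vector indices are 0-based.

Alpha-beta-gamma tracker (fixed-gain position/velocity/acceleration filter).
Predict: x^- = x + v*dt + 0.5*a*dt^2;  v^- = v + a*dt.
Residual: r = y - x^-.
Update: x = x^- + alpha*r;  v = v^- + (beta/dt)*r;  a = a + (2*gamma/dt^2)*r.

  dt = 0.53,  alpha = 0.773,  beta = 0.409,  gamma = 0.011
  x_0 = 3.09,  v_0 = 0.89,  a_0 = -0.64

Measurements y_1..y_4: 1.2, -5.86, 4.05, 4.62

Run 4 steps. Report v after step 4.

step 1: x_pred=3.4718  r=-2.2718  x^+=1.7157  v^+=-1.2024  a^+=-0.8179
step 2: x_pred=0.9636  r=-6.8236  x^+=-4.3110  v^+=-6.9016  a^+=-1.3523
step 3: x_pred=-8.1588  r=12.2088  x^+=1.2786  v^+=1.8032  a^+=-0.3962
step 4: x_pred=2.1786  r=2.4414  x^+=4.0658  v^+=3.4772  a^+=-0.2050

v_post = 3.4772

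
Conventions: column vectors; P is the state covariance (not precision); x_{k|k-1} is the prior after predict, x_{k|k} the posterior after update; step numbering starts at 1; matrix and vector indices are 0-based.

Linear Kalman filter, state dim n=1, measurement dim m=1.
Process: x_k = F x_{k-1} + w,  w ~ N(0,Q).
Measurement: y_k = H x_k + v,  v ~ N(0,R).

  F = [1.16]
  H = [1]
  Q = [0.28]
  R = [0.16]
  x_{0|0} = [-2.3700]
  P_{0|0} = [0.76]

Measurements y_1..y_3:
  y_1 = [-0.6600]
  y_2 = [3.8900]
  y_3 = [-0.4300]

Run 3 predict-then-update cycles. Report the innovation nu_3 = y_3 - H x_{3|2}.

innov = [-3.4967]

step 1: x^-=[-2.7492]  P^-=[1.3027]  S=[1.4627]  K=[0.8906]  nu=[2.0892]  x^+=[-0.8885]  P^+=[0.1425]
step 2: x^-=[-1.0307]  P^-=[0.4717]  S=[0.6317]  K=[0.7467]  nu=[4.9207]  x^+=[2.6437]  P^+=[0.1195]
step 3: x^-=[3.0667]  P^-=[0.4408]  S=[0.6008]  K=[0.7337]  nu=[-3.4967]  x^+=[0.5013]  P^+=[0.1174]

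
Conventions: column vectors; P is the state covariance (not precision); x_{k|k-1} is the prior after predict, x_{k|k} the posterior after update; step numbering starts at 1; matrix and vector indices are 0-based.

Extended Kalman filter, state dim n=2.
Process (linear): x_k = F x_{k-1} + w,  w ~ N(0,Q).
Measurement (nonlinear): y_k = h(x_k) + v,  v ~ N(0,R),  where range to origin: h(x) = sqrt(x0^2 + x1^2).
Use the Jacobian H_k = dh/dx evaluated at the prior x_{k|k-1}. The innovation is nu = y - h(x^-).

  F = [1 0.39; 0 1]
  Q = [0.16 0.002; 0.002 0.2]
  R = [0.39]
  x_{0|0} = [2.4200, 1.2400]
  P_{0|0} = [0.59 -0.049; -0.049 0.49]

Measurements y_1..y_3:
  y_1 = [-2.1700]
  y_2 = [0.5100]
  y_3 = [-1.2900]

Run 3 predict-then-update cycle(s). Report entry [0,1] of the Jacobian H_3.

step 1: x^-=[2.9036, 1.2400]  P^-=[0.7863 0.1441; 0.1441 0.6900]  H_jac=[0.9196 0.3927]  S=[1.2655]  K=[0.6161; 0.3188]  nu=[-5.3273]  x^+=[-0.3786, -0.4586]  P^+=[0.3059 -0.1045; -0.1045 0.5613]
step 2: x^-=[-0.5575, -0.4586]  P^-=[0.4698 0.1164; 0.1164 0.7613]  H_jac=[-0.7723 -0.6353]  S=[1.0917]  K=[-0.4001; -0.5254]  nu=[-0.2118]  x^+=[-0.4727, -0.3473]  P^+=[0.2950 -0.1131; -0.1131 0.4600]
step 3: x^-=[-0.6081, -0.3473]  P^-=[0.4368 0.0683; 0.0683 0.6600]  H_jac=[-0.8684 -0.4959]  S=[0.9405]  K=[-0.4393; -0.4111]  nu=[-1.9903]  x^+=[0.2663, 0.4709]  P^+=[0.2553 -0.1015; -0.1015 0.5011]

H_jac[0,1] = -0.4959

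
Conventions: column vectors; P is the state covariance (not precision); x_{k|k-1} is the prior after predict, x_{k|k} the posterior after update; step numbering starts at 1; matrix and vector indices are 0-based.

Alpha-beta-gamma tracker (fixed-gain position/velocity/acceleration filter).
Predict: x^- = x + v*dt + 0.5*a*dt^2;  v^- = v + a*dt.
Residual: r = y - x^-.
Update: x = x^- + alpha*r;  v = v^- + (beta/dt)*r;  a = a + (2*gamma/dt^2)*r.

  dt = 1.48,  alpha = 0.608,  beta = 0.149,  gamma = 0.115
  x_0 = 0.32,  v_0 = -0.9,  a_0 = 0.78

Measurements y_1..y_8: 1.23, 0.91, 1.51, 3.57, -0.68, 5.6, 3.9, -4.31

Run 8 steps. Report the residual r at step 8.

resid = -6.4660

step 1: x_pred=-0.1577  r=1.3877  x^+=0.6860  v^+=0.3941  a^+=0.9257
step 2: x_pred=2.2831  r=-1.3731  x^+=1.4483  v^+=1.6259  a^+=0.7815
step 3: x_pred=4.7106  r=-3.2006  x^+=2.7646  v^+=2.4604  a^+=0.4455
step 4: x_pred=6.8939  r=-3.3239  x^+=4.8730  v^+=2.7850  a^+=0.0964
step 5: x_pred=9.1004  r=-9.7804  x^+=3.1539  v^+=1.9431  a^+=-0.9305
step 6: x_pred=5.0106  r=0.5894  x^+=5.3690  v^+=0.6253  a^+=-0.8686
step 7: x_pred=5.3430  r=-1.4430  x^+=4.4657  v^+=-0.8056  a^+=-1.0202
step 8: x_pred=2.1560  r=-6.4660  x^+=-1.7753  v^+=-2.9664  a^+=-1.6991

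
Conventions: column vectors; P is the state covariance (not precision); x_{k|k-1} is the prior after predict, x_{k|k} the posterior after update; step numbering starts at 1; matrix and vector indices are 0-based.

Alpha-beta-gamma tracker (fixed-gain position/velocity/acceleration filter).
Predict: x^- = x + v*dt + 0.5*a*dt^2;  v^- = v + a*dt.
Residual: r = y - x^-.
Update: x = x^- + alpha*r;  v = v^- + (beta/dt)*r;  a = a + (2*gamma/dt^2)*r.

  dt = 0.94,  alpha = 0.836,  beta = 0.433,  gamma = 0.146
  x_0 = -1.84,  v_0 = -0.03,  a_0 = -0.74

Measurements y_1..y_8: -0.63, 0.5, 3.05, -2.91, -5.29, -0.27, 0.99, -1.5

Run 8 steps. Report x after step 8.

x_post = -0.9124

step 1: x_pred=-2.1951  r=1.5651  x^+=-0.8867  v^+=-0.0046  a^+=-0.2228
step 2: x_pred=-0.9895  r=1.4895  x^+=0.2557  v^+=0.4721  a^+=0.2694
step 3: x_pred=0.8185  r=2.2315  x^+=2.6840  v^+=1.7532  a^+=1.0069
step 4: x_pred=4.7769  r=-7.6869  x^+=-1.6493  v^+=-0.8412  a^+=-1.5334
step 5: x_pred=-3.1175  r=-2.1725  x^+=-4.9337  v^+=-3.2833  a^+=-2.2513
step 6: x_pred=-9.0147  r=8.7447  x^+=-1.7041  v^+=-1.3714  a^+=0.6385
step 7: x_pred=-2.7112  r=3.7012  x^+=0.3830  v^+=0.9337  a^+=1.8616
step 8: x_pred=2.0831  r=-3.5831  x^+=-0.9124  v^+=1.0330  a^+=0.6775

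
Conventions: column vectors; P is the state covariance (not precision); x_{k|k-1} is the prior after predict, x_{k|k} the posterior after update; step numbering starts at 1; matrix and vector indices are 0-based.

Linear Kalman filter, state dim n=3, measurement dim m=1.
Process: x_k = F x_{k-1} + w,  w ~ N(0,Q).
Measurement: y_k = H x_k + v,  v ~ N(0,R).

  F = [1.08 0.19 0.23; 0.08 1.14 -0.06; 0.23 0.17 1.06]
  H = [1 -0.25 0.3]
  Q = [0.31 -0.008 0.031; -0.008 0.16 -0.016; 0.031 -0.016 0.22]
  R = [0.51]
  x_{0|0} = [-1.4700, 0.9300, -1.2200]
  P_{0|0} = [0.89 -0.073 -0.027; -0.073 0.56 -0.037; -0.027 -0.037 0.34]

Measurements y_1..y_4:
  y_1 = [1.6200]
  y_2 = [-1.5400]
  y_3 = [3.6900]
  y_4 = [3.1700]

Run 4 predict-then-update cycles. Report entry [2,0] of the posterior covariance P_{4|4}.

step 1: x^-=[-1.6915, 1.0158, -1.4732]  P^-=[1.3397 0.0865 0.2952; 0.0865 0.8867 0.0209; 0.2952 0.0209 0.6331]  S=[2.0928]  K=[0.6721; -0.0616; 0.2293]  nu=[4.0074]  x^+=[1.0019, 0.7689, -0.5542]  P^+=[0.3943 0.1731 -0.0273; 0.1731 0.8788 0.0505; -0.0273 0.0505 0.5230]
step 2: x^-=[1.1007, 0.9900, -0.2263]  P^-=[0.8911 0.4389 0.3036; 0.4389 1.3314 0.2346; 0.3036 0.2346 0.8723]  S=[1.4904]  K=[0.5854; 0.1184; 0.3399]  nu=[-2.3253]  x^+=[-0.2606, 0.7147, -1.0168]  P^+=[0.3804 0.3356 0.0070; 0.3356 1.3105 0.1746; 0.0070 0.1746 0.7001]
step 3: x^-=[-0.3795, 0.8550, -1.0162]  P^-=[0.9945 0.7608 0.4651; 0.7608 1.9053 0.5027; 0.4651 0.5027 1.1572]  S=[1.5510]  K=[0.6085; 0.2807; 0.4427]  nu=[4.5881]  x^+=[2.4125, 2.1427, 1.0150]  P^+=[0.4201 0.4959 0.0473; 0.4959 1.7832 0.3100; 0.0473 0.3100 0.8532]
step 4: x^-=[3.2461, 2.5748, 1.9950]  P^-=[1.1637 1.0964 0.6449; 1.0964 2.5308 0.7946; 0.6449 0.7946 1.4260]  S=[1.6797]  K=[0.6448; 0.4180; 0.5204]  nu=[-0.0309]  x^+=[3.2262, 2.5619, 1.9789]  P^+=[0.4654 0.6437 0.0813; 0.6437 2.2373 0.4292; 0.0813 0.4292 0.9712]

P_post[2,0] = 0.0813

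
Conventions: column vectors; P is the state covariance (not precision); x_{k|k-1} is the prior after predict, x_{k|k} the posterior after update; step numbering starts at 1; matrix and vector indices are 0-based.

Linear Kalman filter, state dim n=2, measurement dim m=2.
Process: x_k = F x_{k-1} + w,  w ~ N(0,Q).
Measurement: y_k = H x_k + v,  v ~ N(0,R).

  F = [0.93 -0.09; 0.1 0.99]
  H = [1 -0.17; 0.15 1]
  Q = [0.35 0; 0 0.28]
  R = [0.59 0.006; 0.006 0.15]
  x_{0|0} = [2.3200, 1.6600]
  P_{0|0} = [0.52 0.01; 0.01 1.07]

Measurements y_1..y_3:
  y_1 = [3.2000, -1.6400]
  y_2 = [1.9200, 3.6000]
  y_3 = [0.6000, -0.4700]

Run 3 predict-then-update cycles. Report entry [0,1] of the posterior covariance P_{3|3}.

P_post[0,1] = -0.0206

step 1: x^-=[2.0082, 1.8754]  P^-=[0.8067 -0.0379; -0.0379 1.3359]  S=[1.4482 -0.1370; -0.1370 1.4927]  K=[0.5717 0.1082; -0.0995 0.8820]  nu=[1.5106, -3.8166]  x^+=[2.4590, -1.6413]  P^+=[0.3328 -0.0303; -0.0303 0.1362]
step 2: x^-=[2.4346, -1.3790]  P^-=[0.6440 -0.0088; -0.0088 0.4109]  S=[1.2489 0.0242; 0.0242 0.5727]  K=[0.5143 0.1316; -0.0769 0.7183]  nu=[-0.7490, 4.6138]  x^+=[2.6566, 1.9929]  P^+=[0.3005 -0.0222; -0.0222 0.1106]
step 3: x^-=[2.2913, 2.2386]  P^-=[0.6145 -0.0022; -0.0022 0.3870]  S=[1.2164 0.0302; 0.0302 0.5502]  K=[0.5021 0.1359; -0.0735 0.7069]  nu=[-1.3107, -3.0523]  x^+=[1.2182, 0.1773]  P^+=[0.2935 -0.0206; -0.0206 0.1087]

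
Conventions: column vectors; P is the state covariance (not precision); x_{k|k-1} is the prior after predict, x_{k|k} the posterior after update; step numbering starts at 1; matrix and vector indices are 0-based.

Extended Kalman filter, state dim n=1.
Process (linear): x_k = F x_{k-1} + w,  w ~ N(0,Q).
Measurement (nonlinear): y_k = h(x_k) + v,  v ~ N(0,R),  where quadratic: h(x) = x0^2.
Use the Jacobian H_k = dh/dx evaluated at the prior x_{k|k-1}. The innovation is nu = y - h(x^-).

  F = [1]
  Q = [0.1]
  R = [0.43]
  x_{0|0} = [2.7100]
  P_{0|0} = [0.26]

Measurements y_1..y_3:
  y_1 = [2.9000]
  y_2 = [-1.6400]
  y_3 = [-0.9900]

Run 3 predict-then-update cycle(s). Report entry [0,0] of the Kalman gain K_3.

step 1: x^-=[2.7100]  P^-=[0.3600]  H_jac=[5.4200]  S=[11.0055]  K=[0.1773]  nu=[-4.4441]  x^+=[1.9221]  P^+=[0.0141]
step 2: x^-=[1.9221]  P^-=[0.1141]  H_jac=[3.8442]  S=[2.1156]  K=[0.2073]  nu=[-5.3344]  x^+=[0.8165]  P^+=[0.0232]
step 3: x^-=[0.8165]  P^-=[0.1232]  H_jac=[1.6329]  S=[0.7585]  K=[0.2652]  nu=[-1.6566]  x^+=[0.3771]  P^+=[0.0698]

K[0,0] = 0.2652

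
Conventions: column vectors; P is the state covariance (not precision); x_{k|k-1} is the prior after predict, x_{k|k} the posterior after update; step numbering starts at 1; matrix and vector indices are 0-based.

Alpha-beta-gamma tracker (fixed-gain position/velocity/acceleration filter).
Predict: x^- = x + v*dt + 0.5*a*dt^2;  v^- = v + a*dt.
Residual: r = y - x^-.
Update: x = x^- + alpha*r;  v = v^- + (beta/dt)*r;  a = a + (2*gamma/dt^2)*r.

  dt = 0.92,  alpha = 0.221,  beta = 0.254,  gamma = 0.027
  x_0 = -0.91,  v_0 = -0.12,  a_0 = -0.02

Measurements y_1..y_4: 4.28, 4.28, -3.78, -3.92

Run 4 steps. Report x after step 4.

step 1: x_pred=-1.0289  r=5.3089  x^+=0.1444  v^+=1.3273  a^+=0.3187
step 2: x_pred=1.5004  r=2.7796  x^+=2.1147  v^+=2.3879  a^+=0.4960
step 3: x_pred=4.5215  r=-8.3015  x^+=2.6869  v^+=0.5523  a^+=-0.0336
step 4: x_pred=3.1808  r=-7.1008  x^+=1.6115  v^+=-1.4390  a^+=-0.4866

x_post = 1.6115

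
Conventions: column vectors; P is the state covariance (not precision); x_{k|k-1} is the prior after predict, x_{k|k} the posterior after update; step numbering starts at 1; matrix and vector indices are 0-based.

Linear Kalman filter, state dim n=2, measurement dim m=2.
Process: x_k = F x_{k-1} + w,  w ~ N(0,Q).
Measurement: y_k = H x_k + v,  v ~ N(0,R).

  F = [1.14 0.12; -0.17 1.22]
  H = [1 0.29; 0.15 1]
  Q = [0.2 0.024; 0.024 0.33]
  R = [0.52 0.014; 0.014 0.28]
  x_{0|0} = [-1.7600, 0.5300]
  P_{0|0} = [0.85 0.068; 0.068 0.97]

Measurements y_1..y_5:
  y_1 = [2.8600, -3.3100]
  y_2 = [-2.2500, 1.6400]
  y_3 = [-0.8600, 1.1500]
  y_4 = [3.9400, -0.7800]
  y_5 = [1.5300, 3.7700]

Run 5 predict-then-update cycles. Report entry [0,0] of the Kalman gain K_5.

K[0,0] = 0.5119

step 1: x^-=[-1.9428, 0.9458]  P^-=[1.3372 0.0945; 0.0945 1.7701]  S=[2.0609 0.8265; 0.8265 2.1085]  K=[0.7191 -0.1419; -0.0527 0.8669]  nu=[4.5285, -3.9644]  x^+=[1.8762, -2.7297]  P^+=[0.3978 -0.0893; -0.0893 0.2554]
step 2: x^-=[1.8113, -3.6492]  P^-=[0.6963 -0.1382; -0.1382 0.7587]  S=[1.1999 0.1943; 0.1943 1.0129]  K=[0.5700 -0.1426; -0.0513 0.7384]  nu=[-3.0030, 5.0175]  x^+=[-0.6159, 0.2100]  P^+=[0.3175 -0.0796; -0.0796 0.2180]
step 3: x^-=[-0.6769, 0.3608]  P^-=[0.5939 -0.1147; -0.1147 0.6966]  S=[1.1060 0.1855; 0.1855 0.9556]  K=[0.5286 -0.1294; -0.0416 0.7191]  nu=[-0.2878, 0.8907]  x^+=[-0.9442, 1.0133]  P^+=[0.2942 -0.0730; -0.0730 0.2117]
step 4: x^-=[-0.9548, 1.3967]  P^-=[0.5655 -0.1020; -0.1020 0.6839]  S=[1.0838 0.1907; 0.1907 0.9460]  K=[0.5159 -0.1222; -0.0368 0.7142]  nu=[4.4898, -2.0335]  x^+=[1.6101, -0.2207]  P^+=[0.2869 -0.0700; -0.0700 0.2100]
step 5: x^-=[1.8090, -0.5429]  P^-=[0.5567 -0.0968; -0.0968 0.6798]  S=[1.0777 0.1936; 0.1936 0.9433]  K=[0.5119 -0.1192; -0.0349 0.7125]  nu=[-0.1216, 4.0416]  x^+=[1.2651, 2.3407]  P^+=[0.2845 -0.0689; -0.0689 0.2093]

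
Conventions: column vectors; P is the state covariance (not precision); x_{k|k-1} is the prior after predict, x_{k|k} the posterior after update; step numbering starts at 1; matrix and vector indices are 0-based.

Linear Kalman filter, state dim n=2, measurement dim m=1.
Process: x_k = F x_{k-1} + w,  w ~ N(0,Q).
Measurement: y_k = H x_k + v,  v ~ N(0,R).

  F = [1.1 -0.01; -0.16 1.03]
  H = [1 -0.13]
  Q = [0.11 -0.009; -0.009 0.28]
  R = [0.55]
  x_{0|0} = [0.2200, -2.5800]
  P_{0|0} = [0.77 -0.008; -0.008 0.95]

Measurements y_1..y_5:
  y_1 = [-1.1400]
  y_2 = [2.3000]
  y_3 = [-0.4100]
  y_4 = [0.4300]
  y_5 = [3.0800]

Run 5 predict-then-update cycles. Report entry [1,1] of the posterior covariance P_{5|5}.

P_post[1,1] = 2.4693

step 1: x^-=[0.2678, -2.6926]  P^-=[1.0420 -0.1634; -0.1634 1.3102]  S=[1.6566]  K=[0.6418; -0.2014]  nu=[-1.7578]  x^+=[-0.8604, -2.3385]  P^+=[0.3596 0.0508; 0.0508 1.2430]
step 2: x^-=[-0.9230, -2.2710]  P^-=[0.5441 -0.0275; -0.0275 1.5911]  S=[1.1281]  K=[0.4855; -0.2077]  nu=[2.9278]  x^+=[0.4983, -2.8791]  P^+=[0.2782 0.0863; 0.0863 1.5425]
step 3: x^-=[0.5770, -3.0452]  P^-=[0.4449 0.0240; 0.0240 1.8951]  S=[1.0207]  K=[0.4328; -0.2178]  nu=[-1.3828]  x^+=[-0.0216, -2.7440]  P^+=[0.2537 0.1203; 0.1203 1.8467]
step 4: x^-=[0.0037, -2.8229]  P^-=[0.4145 0.0638; 0.0638 2.2060]  S=[0.9852]  K=[0.4123; -0.2263]  nu=[0.0593]  x^+=[0.0282, -2.8363]  P^+=[0.2470 0.1557; 0.1557 2.1555]
step 5: x^-=[0.0593, -2.9259]  P^-=[0.4057 0.1020; 0.1020 2.5218]  S=[0.9718]  K=[0.4038; -0.2324]  nu=[2.6403]  x^+=[1.1255, -3.5394]  P^+=[0.2472 0.1932; 0.1932 2.4693]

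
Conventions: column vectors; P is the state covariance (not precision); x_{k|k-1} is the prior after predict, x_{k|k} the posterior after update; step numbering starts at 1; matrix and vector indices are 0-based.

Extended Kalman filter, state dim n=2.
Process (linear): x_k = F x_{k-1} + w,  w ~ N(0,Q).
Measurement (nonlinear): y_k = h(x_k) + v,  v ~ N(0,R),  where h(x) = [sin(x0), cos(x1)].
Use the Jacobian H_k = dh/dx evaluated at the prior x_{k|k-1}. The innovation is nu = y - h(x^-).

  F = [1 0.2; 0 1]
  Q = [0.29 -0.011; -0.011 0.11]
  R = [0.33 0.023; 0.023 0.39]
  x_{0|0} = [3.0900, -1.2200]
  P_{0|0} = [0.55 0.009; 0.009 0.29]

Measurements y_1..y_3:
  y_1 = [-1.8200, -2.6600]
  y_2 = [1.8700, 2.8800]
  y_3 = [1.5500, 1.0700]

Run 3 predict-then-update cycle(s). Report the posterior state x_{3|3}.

step 1: x^-=[2.8460, -1.2200]  P^-=[0.8552 0.0560; 0.0560 0.4000]  H_jac=[-0.9566 0.0000; 0.0000 0.9391]  S=[1.1126 -0.0273; -0.0273 0.7428]  K=[-0.7342 0.0438; -0.0358 0.5044]  nu=[-2.1113, -3.0036]  x^+=[4.2646, -2.6596]  P^+=[0.2522 0.0002; 0.0002 0.2086]
step 2: x^-=[3.7327, -2.6596]  P^-=[0.5507 0.0309; 0.0309 0.3186]  H_jac=[-0.8303 0.0000; 0.0000 0.4636]  S=[0.7097 0.0111; 0.0111 0.4585]  K=[-0.6450 0.0469; -0.0412 0.3231]  nu=[2.4273, 3.7661]  x^+=[2.3436, -1.5427]  P^+=[0.2551 0.0074; 0.0074 0.2698]
step 3: x^-=[2.0350, -1.5427]  P^-=[0.5588 0.0504; 0.0504 0.3798]  H_jac=[-0.4478 0.0000; 0.0000 0.9996]  S=[0.4420 0.0004; 0.0004 0.7695]  K=[-0.5661 0.0658; -0.0515 0.4934]  nu=[0.6558, 1.0419]  x^+=[1.7323, -1.0624]  P^+=[0.4139 0.0126; 0.0126 0.1913]

x_post = [1.7323, -1.0624]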